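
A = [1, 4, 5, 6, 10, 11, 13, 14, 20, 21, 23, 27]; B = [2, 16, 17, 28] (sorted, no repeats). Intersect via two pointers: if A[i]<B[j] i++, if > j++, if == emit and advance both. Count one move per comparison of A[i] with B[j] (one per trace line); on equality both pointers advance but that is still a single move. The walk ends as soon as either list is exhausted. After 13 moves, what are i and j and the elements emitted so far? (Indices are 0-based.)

i=10, j=3, emitted=[]

[i=0,j=0] 1<2 → i++
[i=1,j=0] 4>2 → j++
[i=1,j=1] 4<16 → i++
[i=2,j=1] 5<16 → i++
[i=3,j=1] 6<16 → i++
[i=4,j=1] 10<16 → i++
[i=5,j=1] 11<16 → i++
[i=6,j=1] 13<16 → i++
[i=7,j=1] 14<16 → i++
[i=8,j=1] 20>16 → j++
[i=8,j=2] 20>17 → j++
[i=8,j=3] 20<28 → i++
[i=9,j=3] 21<28 → i++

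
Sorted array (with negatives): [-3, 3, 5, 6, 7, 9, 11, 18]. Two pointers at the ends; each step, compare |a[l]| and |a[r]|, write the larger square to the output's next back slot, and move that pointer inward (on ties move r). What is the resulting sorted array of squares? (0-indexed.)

[9, 9, 25, 36, 49, 81, 121, 324]

l=0 r=7: |-3|<=|18| out[7]=324, r--
l=0 r=6: |-3|<=|11| out[6]=121, r--
l=0 r=5: |-3|<=|9| out[5]=81, r--
l=0 r=4: |-3|<=|7| out[4]=49, r--
l=0 r=3: |-3|<=|6| out[3]=36, r--
l=0 r=2: |-3|<=|5| out[2]=25, r--
l=0 r=1: |-3|<=|3| out[1]=9, r--
l=0 r=0: |-3|<=|-3| out[0]=9, r--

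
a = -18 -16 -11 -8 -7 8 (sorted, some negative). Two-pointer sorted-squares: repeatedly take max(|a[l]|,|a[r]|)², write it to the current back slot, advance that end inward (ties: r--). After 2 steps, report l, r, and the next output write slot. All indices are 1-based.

[1,6] |-18|>|8| out[6]=324 → l++
[2,6] |-16|>|8| out[5]=256 → l++

l=3, r=6, next write slot=4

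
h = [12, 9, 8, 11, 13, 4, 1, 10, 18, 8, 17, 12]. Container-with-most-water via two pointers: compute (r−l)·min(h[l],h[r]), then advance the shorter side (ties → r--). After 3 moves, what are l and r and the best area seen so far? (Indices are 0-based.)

l=2, r=10, best area=132

[0,11] min(12,12)*11=132 best=132 * → r--
[0,10] min(12,17)*10=120 best=132 → l++
[1,10] min(9,17)*9=81 best=132 → l++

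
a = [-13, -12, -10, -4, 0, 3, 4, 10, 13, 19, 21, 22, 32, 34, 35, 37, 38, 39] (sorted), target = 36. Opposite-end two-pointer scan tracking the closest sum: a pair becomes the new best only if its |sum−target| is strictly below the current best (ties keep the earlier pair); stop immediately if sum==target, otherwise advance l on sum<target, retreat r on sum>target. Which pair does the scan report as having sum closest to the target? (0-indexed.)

pair (4, 32) with sum 36 (|Δ|=0)

l=0 r=17: -13+39=26 d=10 *, l++
l=1 r=17: -12+39=27 d=9 *, l++
l=2 r=17: -10+39=29 d=7 *, l++
l=3 r=17: -4+39=35 d=1 *, l++
l=4 r=17: 0+39=39 d=3, r--
l=4 r=16: 0+38=38 d=2, r--
l=4 r=15: 0+37=37 d=1, r--
l=4 r=14: 0+35=35 d=1, l++
l=5 r=14: 3+35=38 d=2, r--
l=5 r=13: 3+34=37 d=1, r--
l=5 r=12: 3+32=35 d=1, l++
l=6 r=12: 4+32=36 d=0 *, stop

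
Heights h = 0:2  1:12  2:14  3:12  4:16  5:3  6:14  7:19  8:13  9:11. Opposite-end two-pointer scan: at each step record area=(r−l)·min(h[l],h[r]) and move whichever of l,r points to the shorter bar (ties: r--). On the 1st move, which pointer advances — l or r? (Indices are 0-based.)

[0,9] min(2,11)*9=18 best=18 * → l++

l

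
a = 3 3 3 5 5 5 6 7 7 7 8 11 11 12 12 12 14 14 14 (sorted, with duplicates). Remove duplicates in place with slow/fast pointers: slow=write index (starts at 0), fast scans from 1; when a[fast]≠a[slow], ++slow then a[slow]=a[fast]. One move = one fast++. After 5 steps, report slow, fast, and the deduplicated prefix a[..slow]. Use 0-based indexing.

slow=0 fast=1: a[fast]=3=a[slow] dup, fast++
slow=0 fast=2: a[fast]=3=a[slow] dup, fast++
slow=0 fast=3: a[fast]=5≠a[slow]=3 write a[1]=5, slow++,fast++
slow=1 fast=4: a[fast]=5=a[slow] dup, fast++
slow=1 fast=5: a[fast]=5=a[slow] dup, fast++

slow=1, fast=6, prefix=[3, 5]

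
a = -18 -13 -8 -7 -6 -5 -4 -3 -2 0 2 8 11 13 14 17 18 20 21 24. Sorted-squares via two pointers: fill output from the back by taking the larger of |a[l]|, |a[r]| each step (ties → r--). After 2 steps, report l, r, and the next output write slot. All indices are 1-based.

l=1, r=18, next write slot=18

[1,20] |-18|<=|24| out[20]=576 → r--
[1,19] |-18|<=|21| out[19]=441 → r--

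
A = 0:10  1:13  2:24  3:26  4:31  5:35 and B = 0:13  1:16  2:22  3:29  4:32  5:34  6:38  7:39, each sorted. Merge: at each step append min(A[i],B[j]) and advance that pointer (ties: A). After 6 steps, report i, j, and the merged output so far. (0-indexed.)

[i=0,j=0] A[i]=10<=B[j]=13 take 10 → i++
[i=1,j=0] A[i]=13<=B[j]=13 take 13 → i++
[i=2,j=0] A[i]=24>B[j]=13 take 13 → j++
[i=2,j=1] A[i]=24>B[j]=16 take 16 → j++
[i=2,j=2] A[i]=24>B[j]=22 take 22 → j++
[i=2,j=3] A[i]=24<=B[j]=29 take 24 → i++

i=3, j=3, merged so far=[10, 13, 13, 16, 22, 24]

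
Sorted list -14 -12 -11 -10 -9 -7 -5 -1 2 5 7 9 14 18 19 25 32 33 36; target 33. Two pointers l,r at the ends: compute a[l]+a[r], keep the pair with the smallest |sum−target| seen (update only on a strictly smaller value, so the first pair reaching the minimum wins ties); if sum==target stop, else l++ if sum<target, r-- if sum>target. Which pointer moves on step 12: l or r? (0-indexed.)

[0,18] -14+36=22 d=11 * → l++
[1,18] -12+36=24 d=9 * → l++
[2,18] -11+36=25 d=8 * → l++
[3,18] -10+36=26 d=7 * → l++
[4,18] -9+36=27 d=6 * → l++
[5,18] -7+36=29 d=4 * → l++
[6,18] -5+36=31 d=2 * → l++
[7,18] -1+36=35 d=2 → r--
[7,17] -1+33=32 d=1 * → l++
[8,17] 2+33=35 d=2 → r--
[8,16] 2+32=34 d=1 → r--
[8,15] 2+25=27 d=6 → l++

l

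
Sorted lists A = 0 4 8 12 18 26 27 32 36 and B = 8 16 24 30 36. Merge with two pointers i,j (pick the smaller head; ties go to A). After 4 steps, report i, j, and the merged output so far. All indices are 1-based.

i=1 j=1: A[i]=0<=B[j]=8 take 0, i++
i=2 j=1: A[i]=4<=B[j]=8 take 4, i++
i=3 j=1: A[i]=8<=B[j]=8 take 8, i++
i=4 j=1: A[i]=12>B[j]=8 take 8, j++

i=4, j=2, merged so far=[0, 4, 8, 8]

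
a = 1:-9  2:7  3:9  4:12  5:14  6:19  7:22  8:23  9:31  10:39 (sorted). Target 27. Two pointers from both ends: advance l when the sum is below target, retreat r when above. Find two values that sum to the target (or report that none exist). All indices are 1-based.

[1,10] -9+39=30 >27 → r--
[1,9] -9+31=22 <27 → l++
[2,9] 7+31=38 >27 → r--
[2,8] 7+23=30 >27 → r--
[2,7] 7+22=29 >27 → r--
[2,6] 7+19=26 <27 → l++
[3,6] 9+19=28 >27 → r--
[3,5] 9+14=23 <27 → l++
[4,5] 12+14=26 <27 → l++

no pair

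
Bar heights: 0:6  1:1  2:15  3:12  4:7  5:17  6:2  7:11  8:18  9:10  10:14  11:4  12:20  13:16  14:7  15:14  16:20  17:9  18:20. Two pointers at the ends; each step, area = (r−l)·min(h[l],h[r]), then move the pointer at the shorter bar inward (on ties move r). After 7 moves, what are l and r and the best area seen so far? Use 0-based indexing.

l=0 r=18: min(6,20)*18=108 best=108 *, l++
l=1 r=18: min(1,20)*17=17 best=108, l++
l=2 r=18: min(15,20)*16=240 best=240 *, l++
l=3 r=18: min(12,20)*15=180 best=240, l++
l=4 r=18: min(7,20)*14=98 best=240, l++
l=5 r=18: min(17,20)*13=221 best=240, l++
l=6 r=18: min(2,20)*12=24 best=240, l++

l=7, r=18, best area=240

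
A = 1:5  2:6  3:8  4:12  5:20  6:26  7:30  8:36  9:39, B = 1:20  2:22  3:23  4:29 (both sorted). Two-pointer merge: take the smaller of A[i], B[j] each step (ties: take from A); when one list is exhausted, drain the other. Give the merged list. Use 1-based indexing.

[5, 6, 8, 12, 20, 20, 22, 23, 26, 29, 30, 36, 39]

i=1 j=1: A[i]=5<=B[j]=20 take 5, i++
i=2 j=1: A[i]=6<=B[j]=20 take 6, i++
i=3 j=1: A[i]=8<=B[j]=20 take 8, i++
i=4 j=1: A[i]=12<=B[j]=20 take 12, i++
i=5 j=1: A[i]=20<=B[j]=20 take 20, i++
i=6 j=1: A[i]=26>B[j]=20 take 20, j++
i=6 j=2: A[i]=26>B[j]=22 take 22, j++
i=6 j=3: A[i]=26>B[j]=23 take 23, j++
i=6 j=4: A[i]=26<=B[j]=29 take 26, i++
i=7 j=4: A[i]=30>B[j]=29 take 29, j++
i=7 j=5: B done, take A[i]=30, i++
i=8 j=5: B done, take A[i]=36, i++
i=9 j=5: B done, take A[i]=39, i++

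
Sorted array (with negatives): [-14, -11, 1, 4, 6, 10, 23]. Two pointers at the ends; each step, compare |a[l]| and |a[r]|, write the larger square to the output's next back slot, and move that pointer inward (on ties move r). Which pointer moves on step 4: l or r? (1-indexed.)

r

l=1 r=7: |-14|<=|23| out[7]=529, r--
l=1 r=6: |-14|>|10| out[6]=196, l++
l=2 r=6: |-11|>|10| out[5]=121, l++
l=3 r=6: |1|<=|10| out[4]=100, r--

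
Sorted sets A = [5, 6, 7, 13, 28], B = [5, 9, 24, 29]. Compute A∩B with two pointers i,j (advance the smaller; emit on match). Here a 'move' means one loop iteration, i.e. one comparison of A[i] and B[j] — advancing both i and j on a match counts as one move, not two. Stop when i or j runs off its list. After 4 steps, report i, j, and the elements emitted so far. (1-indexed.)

i=4, j=3, emitted=[5]

i=1 j=1: 5==5 emit, i++,j++
i=2 j=2: 6<9, i++
i=3 j=2: 7<9, i++
i=4 j=2: 13>9, j++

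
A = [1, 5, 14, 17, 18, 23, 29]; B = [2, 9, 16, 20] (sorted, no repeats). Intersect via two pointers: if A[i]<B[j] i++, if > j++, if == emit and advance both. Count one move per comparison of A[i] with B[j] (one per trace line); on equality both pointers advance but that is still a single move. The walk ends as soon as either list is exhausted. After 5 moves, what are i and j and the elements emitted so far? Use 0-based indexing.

i=3, j=2, emitted=[]

[i=0,j=0] 1<2 → i++
[i=1,j=0] 5>2 → j++
[i=1,j=1] 5<9 → i++
[i=2,j=1] 14>9 → j++
[i=2,j=2] 14<16 → i++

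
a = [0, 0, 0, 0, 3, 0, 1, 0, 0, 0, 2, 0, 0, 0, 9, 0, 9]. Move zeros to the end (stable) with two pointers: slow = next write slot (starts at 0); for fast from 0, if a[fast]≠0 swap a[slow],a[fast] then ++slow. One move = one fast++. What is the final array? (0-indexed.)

[3, 1, 2, 9, 9, 0, 0, 0, 0, 0, 0, 0, 0, 0, 0, 0, 0]

(s=0,f=0) a[fast]=0 → fast++
(s=0,f=1) a[fast]=0 → fast++
(s=0,f=2) a[fast]=0 → fast++
(s=0,f=3) a[fast]=0 → fast++
(s=0,f=4) a[fast]=3≠0 swap→a[0]=3 → slow++,fast++
(s=1,f=5) a[fast]=0 → fast++
(s=1,f=6) a[fast]=1≠0 swap→a[1]=1 → slow++,fast++
(s=2,f=7) a[fast]=0 → fast++
(s=2,f=8) a[fast]=0 → fast++
(s=2,f=9) a[fast]=0 → fast++
(s=2,f=10) a[fast]=2≠0 swap→a[2]=2 → slow++,fast++
(s=3,f=11) a[fast]=0 → fast++
(s=3,f=12) a[fast]=0 → fast++
(s=3,f=13) a[fast]=0 → fast++
(s=3,f=14) a[fast]=9≠0 swap→a[3]=9 → slow++,fast++
(s=4,f=15) a[fast]=0 → fast++
(s=4,f=16) a[fast]=9≠0 swap→a[4]=9 → slow++,fast++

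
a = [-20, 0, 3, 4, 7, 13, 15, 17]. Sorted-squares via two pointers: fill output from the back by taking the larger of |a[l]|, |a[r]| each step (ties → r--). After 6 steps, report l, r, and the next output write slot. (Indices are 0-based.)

l=0 r=7: |-20|>|17| out[7]=400, l++
l=1 r=7: |0|<=|17| out[6]=289, r--
l=1 r=6: |0|<=|15| out[5]=225, r--
l=1 r=5: |0|<=|13| out[4]=169, r--
l=1 r=4: |0|<=|7| out[3]=49, r--
l=1 r=3: |0|<=|4| out[2]=16, r--

l=1, r=2, next write slot=1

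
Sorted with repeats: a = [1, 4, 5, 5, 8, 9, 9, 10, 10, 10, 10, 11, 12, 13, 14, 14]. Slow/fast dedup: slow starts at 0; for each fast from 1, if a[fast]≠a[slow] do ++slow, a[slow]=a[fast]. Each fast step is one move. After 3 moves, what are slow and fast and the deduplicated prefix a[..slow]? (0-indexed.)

slow=2, fast=4, prefix=[1, 4, 5]

slow=0 fast=1: a[fast]=4≠a[slow]=1 write a[1]=4, slow++,fast++
slow=1 fast=2: a[fast]=5≠a[slow]=4 write a[2]=5, slow++,fast++
slow=2 fast=3: a[fast]=5=a[slow] dup, fast++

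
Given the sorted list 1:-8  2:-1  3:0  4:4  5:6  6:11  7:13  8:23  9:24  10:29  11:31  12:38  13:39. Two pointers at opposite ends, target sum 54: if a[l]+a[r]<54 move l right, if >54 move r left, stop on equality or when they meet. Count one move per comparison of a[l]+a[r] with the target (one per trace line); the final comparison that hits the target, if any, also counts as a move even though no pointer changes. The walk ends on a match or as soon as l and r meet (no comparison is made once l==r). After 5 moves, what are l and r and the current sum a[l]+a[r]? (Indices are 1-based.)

l=1 r=13: -8+39=31 <54, l++
l=2 r=13: -1+39=38 <54, l++
l=3 r=13: 0+39=39 <54, l++
l=4 r=13: 4+39=43 <54, l++
l=5 r=13: 6+39=45 <54, l++

l=6, r=13, sum=50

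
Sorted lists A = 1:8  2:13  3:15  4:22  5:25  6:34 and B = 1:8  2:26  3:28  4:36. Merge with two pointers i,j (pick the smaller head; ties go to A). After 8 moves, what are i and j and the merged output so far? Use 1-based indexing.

i=6, j=4, merged so far=[8, 8, 13, 15, 22, 25, 26, 28]

[i=1,j=1] A[i]=8<=B[j]=8 take 8 → i++
[i=2,j=1] A[i]=13>B[j]=8 take 8 → j++
[i=2,j=2] A[i]=13<=B[j]=26 take 13 → i++
[i=3,j=2] A[i]=15<=B[j]=26 take 15 → i++
[i=4,j=2] A[i]=22<=B[j]=26 take 22 → i++
[i=5,j=2] A[i]=25<=B[j]=26 take 25 → i++
[i=6,j=2] A[i]=34>B[j]=26 take 26 → j++
[i=6,j=3] A[i]=34>B[j]=28 take 28 → j++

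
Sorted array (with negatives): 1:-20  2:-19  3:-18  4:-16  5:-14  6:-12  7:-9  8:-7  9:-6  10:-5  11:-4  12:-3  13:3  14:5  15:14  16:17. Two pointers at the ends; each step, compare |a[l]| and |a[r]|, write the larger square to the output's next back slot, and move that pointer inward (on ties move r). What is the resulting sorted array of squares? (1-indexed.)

l=1 r=16: |-20|>|17| out[16]=400, l++
l=2 r=16: |-19|>|17| out[15]=361, l++
l=3 r=16: |-18|>|17| out[14]=324, l++
l=4 r=16: |-16|<=|17| out[13]=289, r--
l=4 r=15: |-16|>|14| out[12]=256, l++
l=5 r=15: |-14|<=|14| out[11]=196, r--
l=5 r=14: |-14|>|5| out[10]=196, l++
l=6 r=14: |-12|>|5| out[9]=144, l++
l=7 r=14: |-9|>|5| out[8]=81, l++
l=8 r=14: |-7|>|5| out[7]=49, l++
l=9 r=14: |-6|>|5| out[6]=36, l++
l=10 r=14: |-5|<=|5| out[5]=25, r--
l=10 r=13: |-5|>|3| out[4]=25, l++
l=11 r=13: |-4|>|3| out[3]=16, l++
l=12 r=13: |-3|<=|3| out[2]=9, r--
l=12 r=12: |-3|<=|-3| out[1]=9, r--

[9, 9, 16, 25, 25, 36, 49, 81, 144, 196, 196, 256, 289, 324, 361, 400]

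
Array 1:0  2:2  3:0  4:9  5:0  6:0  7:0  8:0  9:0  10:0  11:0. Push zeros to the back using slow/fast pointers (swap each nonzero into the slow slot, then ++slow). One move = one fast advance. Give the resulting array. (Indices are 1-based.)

slow=1 fast=1: a[fast]=0, fast++
slow=1 fast=2: a[fast]=2≠0 swap→a[1]=2, slow++,fast++
slow=2 fast=3: a[fast]=0, fast++
slow=2 fast=4: a[fast]=9≠0 swap→a[2]=9, slow++,fast++
slow=3 fast=5: a[fast]=0, fast++
slow=3 fast=6: a[fast]=0, fast++
slow=3 fast=7: a[fast]=0, fast++
slow=3 fast=8: a[fast]=0, fast++
slow=3 fast=9: a[fast]=0, fast++
slow=3 fast=10: a[fast]=0, fast++
slow=3 fast=11: a[fast]=0, fast++

[2, 9, 0, 0, 0, 0, 0, 0, 0, 0, 0]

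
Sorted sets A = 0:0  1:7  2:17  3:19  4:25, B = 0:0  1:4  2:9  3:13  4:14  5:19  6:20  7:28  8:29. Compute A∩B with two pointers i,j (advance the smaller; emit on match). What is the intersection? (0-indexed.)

intersection = [0, 19]

[i=0,j=0] 0==0 emit → i++,j++
[i=1,j=1] 7>4 → j++
[i=1,j=2] 7<9 → i++
[i=2,j=2] 17>9 → j++
[i=2,j=3] 17>13 → j++
[i=2,j=4] 17>14 → j++
[i=2,j=5] 17<19 → i++
[i=3,j=5] 19==19 emit → i++,j++
[i=4,j=6] 25>20 → j++
[i=4,j=7] 25<28 → i++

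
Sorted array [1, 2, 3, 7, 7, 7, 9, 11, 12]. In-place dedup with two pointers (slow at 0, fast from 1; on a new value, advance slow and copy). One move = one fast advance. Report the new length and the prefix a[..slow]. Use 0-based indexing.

(s=0,f=1) a[fast]=2≠a[slow]=1 write a[1]=2 → slow++,fast++
(s=1,f=2) a[fast]=3≠a[slow]=2 write a[2]=3 → slow++,fast++
(s=2,f=3) a[fast]=7≠a[slow]=3 write a[3]=7 → slow++,fast++
(s=3,f=4) a[fast]=7=a[slow] dup → fast++
(s=3,f=5) a[fast]=7=a[slow] dup → fast++
(s=3,f=6) a[fast]=9≠a[slow]=7 write a[4]=9 → slow++,fast++
(s=4,f=7) a[fast]=11≠a[slow]=9 write a[5]=11 → slow++,fast++
(s=5,f=8) a[fast]=12≠a[slow]=11 write a[6]=12 → slow++,fast++

length 7; prefix = [1, 2, 3, 7, 9, 11, 12]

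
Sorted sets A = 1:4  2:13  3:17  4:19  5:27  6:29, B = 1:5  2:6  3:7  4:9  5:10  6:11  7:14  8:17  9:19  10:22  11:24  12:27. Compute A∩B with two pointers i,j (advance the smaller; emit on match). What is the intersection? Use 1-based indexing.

i=1 j=1: 4<5, i++
i=2 j=1: 13>5, j++
i=2 j=2: 13>6, j++
i=2 j=3: 13>7, j++
i=2 j=4: 13>9, j++
i=2 j=5: 13>10, j++
i=2 j=6: 13>11, j++
i=2 j=7: 13<14, i++
i=3 j=7: 17>14, j++
i=3 j=8: 17==17 emit, i++,j++
i=4 j=9: 19==19 emit, i++,j++
i=5 j=10: 27>22, j++
i=5 j=11: 27>24, j++
i=5 j=12: 27==27 emit, i++,j++

intersection = [17, 19, 27]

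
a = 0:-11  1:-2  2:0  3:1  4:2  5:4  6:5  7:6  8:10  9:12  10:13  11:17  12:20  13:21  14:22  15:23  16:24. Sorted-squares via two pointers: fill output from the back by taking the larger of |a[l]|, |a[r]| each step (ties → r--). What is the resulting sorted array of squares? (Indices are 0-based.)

l=0 r=16: |-11|<=|24| out[16]=576, r--
l=0 r=15: |-11|<=|23| out[15]=529, r--
l=0 r=14: |-11|<=|22| out[14]=484, r--
l=0 r=13: |-11|<=|21| out[13]=441, r--
l=0 r=12: |-11|<=|20| out[12]=400, r--
l=0 r=11: |-11|<=|17| out[11]=289, r--
l=0 r=10: |-11|<=|13| out[10]=169, r--
l=0 r=9: |-11|<=|12| out[9]=144, r--
l=0 r=8: |-11|>|10| out[8]=121, l++
l=1 r=8: |-2|<=|10| out[7]=100, r--
l=1 r=7: |-2|<=|6| out[6]=36, r--
l=1 r=6: |-2|<=|5| out[5]=25, r--
l=1 r=5: |-2|<=|4| out[4]=16, r--
l=1 r=4: |-2|<=|2| out[3]=4, r--
l=1 r=3: |-2|>|1| out[2]=4, l++
l=2 r=3: |0|<=|1| out[1]=1, r--
l=2 r=2: |0|<=|0| out[0]=0, r--

[0, 1, 4, 4, 16, 25, 36, 100, 121, 144, 169, 289, 400, 441, 484, 529, 576]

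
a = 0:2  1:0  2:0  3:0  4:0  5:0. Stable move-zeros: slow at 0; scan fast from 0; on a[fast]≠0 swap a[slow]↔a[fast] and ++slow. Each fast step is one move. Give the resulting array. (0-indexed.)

[2, 0, 0, 0, 0, 0]

slow=0 fast=0: a[fast]=2≠0 swap→a[0]=2, slow++,fast++
slow=1 fast=1: a[fast]=0, fast++
slow=1 fast=2: a[fast]=0, fast++
slow=1 fast=3: a[fast]=0, fast++
slow=1 fast=4: a[fast]=0, fast++
slow=1 fast=5: a[fast]=0, fast++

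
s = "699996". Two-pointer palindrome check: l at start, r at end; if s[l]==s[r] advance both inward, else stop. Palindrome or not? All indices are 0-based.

palindrome

[0,5] '6'=='6' → l++,r--
[1,4] '9'=='9' → l++,r--
[2,3] '9'=='9' → l++,r--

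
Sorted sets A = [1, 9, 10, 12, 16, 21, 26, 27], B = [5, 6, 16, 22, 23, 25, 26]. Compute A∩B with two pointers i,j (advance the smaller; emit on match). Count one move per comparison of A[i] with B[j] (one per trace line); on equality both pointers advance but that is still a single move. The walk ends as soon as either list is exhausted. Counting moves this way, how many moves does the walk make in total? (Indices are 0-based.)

12 moves

[i=0,j=0] 1<5 → i++
[i=1,j=0] 9>5 → j++
[i=1,j=1] 9>6 → j++
[i=1,j=2] 9<16 → i++
[i=2,j=2] 10<16 → i++
[i=3,j=2] 12<16 → i++
[i=4,j=2] 16==16 emit → i++,j++
[i=5,j=3] 21<22 → i++
[i=6,j=3] 26>22 → j++
[i=6,j=4] 26>23 → j++
[i=6,j=5] 26>25 → j++
[i=6,j=6] 26==26 emit → i++,j++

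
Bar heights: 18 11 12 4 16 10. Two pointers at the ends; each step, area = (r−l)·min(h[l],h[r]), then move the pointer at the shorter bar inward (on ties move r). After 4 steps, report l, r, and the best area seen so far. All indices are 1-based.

l=1, r=2, best area=64

l=1 r=6: min(18,10)*5=50 best=50 *, r--
l=1 r=5: min(18,16)*4=64 best=64 *, r--
l=1 r=4: min(18,4)*3=12 best=64, r--
l=1 r=3: min(18,12)*2=24 best=64, r--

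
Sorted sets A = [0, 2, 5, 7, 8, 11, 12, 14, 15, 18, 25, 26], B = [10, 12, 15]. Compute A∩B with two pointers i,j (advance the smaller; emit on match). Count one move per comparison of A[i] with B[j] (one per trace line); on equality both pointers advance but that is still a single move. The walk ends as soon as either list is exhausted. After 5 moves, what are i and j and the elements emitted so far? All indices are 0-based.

i=0 j=0: 0<10, i++
i=1 j=0: 2<10, i++
i=2 j=0: 5<10, i++
i=3 j=0: 7<10, i++
i=4 j=0: 8<10, i++

i=5, j=0, emitted=[]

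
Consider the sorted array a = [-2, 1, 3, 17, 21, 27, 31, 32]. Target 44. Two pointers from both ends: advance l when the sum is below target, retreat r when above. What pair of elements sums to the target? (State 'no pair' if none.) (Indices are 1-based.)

l=1 r=8: -2+32=30 <44, l++
l=2 r=8: 1+32=33 <44, l++
l=3 r=8: 3+32=35 <44, l++
l=4 r=8: 17+32=49 >44, r--
l=4 r=7: 17+31=48 >44, r--
l=4 r=6: 17+27=44, found

(17, 27)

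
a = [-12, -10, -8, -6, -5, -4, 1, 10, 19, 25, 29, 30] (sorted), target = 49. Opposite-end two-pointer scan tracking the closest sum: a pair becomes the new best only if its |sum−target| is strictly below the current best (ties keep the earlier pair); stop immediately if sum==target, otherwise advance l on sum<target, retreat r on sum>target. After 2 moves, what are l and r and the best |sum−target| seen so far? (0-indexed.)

[0,11] -12+30=18 d=31 * → l++
[1,11] -10+30=20 d=29 * → l++

l=2, r=11, best |Δ|=29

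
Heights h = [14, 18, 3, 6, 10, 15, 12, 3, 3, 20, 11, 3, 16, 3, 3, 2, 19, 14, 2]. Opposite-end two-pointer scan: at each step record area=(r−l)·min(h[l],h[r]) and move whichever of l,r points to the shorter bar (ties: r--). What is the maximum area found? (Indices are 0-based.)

l=0 r=18: min(14,2)*18=36 best=36 *, r--
l=0 r=17: min(14,14)*17=238 best=238 *, r--
l=0 r=16: min(14,19)*16=224 best=238, l++
l=1 r=16: min(18,19)*15=270 best=270 *, l++
l=2 r=16: min(3,19)*14=42 best=270, l++
l=3 r=16: min(6,19)*13=78 best=270, l++
l=4 r=16: min(10,19)*12=120 best=270, l++
l=5 r=16: min(15,19)*11=165 best=270, l++
l=6 r=16: min(12,19)*10=120 best=270, l++
l=7 r=16: min(3,19)*9=27 best=270, l++
l=8 r=16: min(3,19)*8=24 best=270, l++
l=9 r=16: min(20,19)*7=133 best=270, r--
l=9 r=15: min(20,2)*6=12 best=270, r--
l=9 r=14: min(20,3)*5=15 best=270, r--
l=9 r=13: min(20,3)*4=12 best=270, r--
l=9 r=12: min(20,16)*3=48 best=270, r--
l=9 r=11: min(20,3)*2=6 best=270, r--
l=9 r=10: min(20,11)*1=11 best=270, r--

max area = 270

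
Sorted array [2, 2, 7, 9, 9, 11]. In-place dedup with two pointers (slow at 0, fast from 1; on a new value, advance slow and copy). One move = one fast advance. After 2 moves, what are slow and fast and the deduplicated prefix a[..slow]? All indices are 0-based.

slow=1, fast=3, prefix=[2, 7]

(s=0,f=1) a[fast]=2=a[slow] dup → fast++
(s=0,f=2) a[fast]=7≠a[slow]=2 write a[1]=7 → slow++,fast++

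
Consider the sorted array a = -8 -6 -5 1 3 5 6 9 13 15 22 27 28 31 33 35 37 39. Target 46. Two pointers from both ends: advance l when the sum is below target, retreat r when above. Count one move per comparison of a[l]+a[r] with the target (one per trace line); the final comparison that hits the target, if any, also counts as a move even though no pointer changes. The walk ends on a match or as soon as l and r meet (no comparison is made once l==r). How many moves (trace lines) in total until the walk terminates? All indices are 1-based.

9 moves

l=1 r=18: -8+39=31 <46, l++
l=2 r=18: -6+39=33 <46, l++
l=3 r=18: -5+39=34 <46, l++
l=4 r=18: 1+39=40 <46, l++
l=5 r=18: 3+39=42 <46, l++
l=6 r=18: 5+39=44 <46, l++
l=7 r=18: 6+39=45 <46, l++
l=8 r=18: 9+39=48 >46, r--
l=8 r=17: 9+37=46, found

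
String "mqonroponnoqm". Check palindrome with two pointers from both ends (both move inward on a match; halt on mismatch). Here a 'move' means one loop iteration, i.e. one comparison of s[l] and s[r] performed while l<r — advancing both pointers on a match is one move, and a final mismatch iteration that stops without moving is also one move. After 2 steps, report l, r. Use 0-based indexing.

l=0 r=12: 'm'=='m', l++,r--
l=1 r=11: 'q'=='q', l++,r--

l=2, r=10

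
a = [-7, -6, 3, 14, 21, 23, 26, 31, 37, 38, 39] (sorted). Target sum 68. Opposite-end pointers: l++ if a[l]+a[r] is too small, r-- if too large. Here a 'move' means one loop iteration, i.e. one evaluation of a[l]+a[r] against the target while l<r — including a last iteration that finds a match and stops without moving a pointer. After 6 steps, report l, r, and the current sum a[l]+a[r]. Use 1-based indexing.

l=7, r=11, sum=65

[1,11] -7+39=32 <68 → l++
[2,11] -6+39=33 <68 → l++
[3,11] 3+39=42 <68 → l++
[4,11] 14+39=53 <68 → l++
[5,11] 21+39=60 <68 → l++
[6,11] 23+39=62 <68 → l++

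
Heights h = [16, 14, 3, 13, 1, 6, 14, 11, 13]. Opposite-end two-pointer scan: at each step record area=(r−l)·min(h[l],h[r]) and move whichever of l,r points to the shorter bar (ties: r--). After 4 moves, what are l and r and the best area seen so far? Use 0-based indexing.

[0,8] min(16,13)*8=104 best=104 * → r--
[0,7] min(16,11)*7=77 best=104 → r--
[0,6] min(16,14)*6=84 best=104 → r--
[0,5] min(16,6)*5=30 best=104 → r--

l=0, r=4, best area=104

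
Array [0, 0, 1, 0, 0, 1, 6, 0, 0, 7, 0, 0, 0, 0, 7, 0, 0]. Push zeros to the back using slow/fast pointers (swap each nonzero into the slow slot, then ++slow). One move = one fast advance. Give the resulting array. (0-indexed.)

[1, 1, 6, 7, 7, 0, 0, 0, 0, 0, 0, 0, 0, 0, 0, 0, 0]

slow=0 fast=0: a[fast]=0, fast++
slow=0 fast=1: a[fast]=0, fast++
slow=0 fast=2: a[fast]=1≠0 swap→a[0]=1, slow++,fast++
slow=1 fast=3: a[fast]=0, fast++
slow=1 fast=4: a[fast]=0, fast++
slow=1 fast=5: a[fast]=1≠0 swap→a[1]=1, slow++,fast++
slow=2 fast=6: a[fast]=6≠0 swap→a[2]=6, slow++,fast++
slow=3 fast=7: a[fast]=0, fast++
slow=3 fast=8: a[fast]=0, fast++
slow=3 fast=9: a[fast]=7≠0 swap→a[3]=7, slow++,fast++
slow=4 fast=10: a[fast]=0, fast++
slow=4 fast=11: a[fast]=0, fast++
slow=4 fast=12: a[fast]=0, fast++
slow=4 fast=13: a[fast]=0, fast++
slow=4 fast=14: a[fast]=7≠0 swap→a[4]=7, slow++,fast++
slow=5 fast=15: a[fast]=0, fast++
slow=5 fast=16: a[fast]=0, fast++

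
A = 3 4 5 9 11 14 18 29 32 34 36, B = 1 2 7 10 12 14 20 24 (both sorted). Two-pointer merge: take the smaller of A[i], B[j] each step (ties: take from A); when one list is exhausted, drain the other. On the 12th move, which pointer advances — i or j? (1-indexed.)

i=1 j=1: A[i]=3>B[j]=1 take 1, j++
i=1 j=2: A[i]=3>B[j]=2 take 2, j++
i=1 j=3: A[i]=3<=B[j]=7 take 3, i++
i=2 j=3: A[i]=4<=B[j]=7 take 4, i++
i=3 j=3: A[i]=5<=B[j]=7 take 5, i++
i=4 j=3: A[i]=9>B[j]=7 take 7, j++
i=4 j=4: A[i]=9<=B[j]=10 take 9, i++
i=5 j=4: A[i]=11>B[j]=10 take 10, j++
i=5 j=5: A[i]=11<=B[j]=12 take 11, i++
i=6 j=5: A[i]=14>B[j]=12 take 12, j++
i=6 j=6: A[i]=14<=B[j]=14 take 14, i++
i=7 j=6: A[i]=18>B[j]=14 take 14, j++

j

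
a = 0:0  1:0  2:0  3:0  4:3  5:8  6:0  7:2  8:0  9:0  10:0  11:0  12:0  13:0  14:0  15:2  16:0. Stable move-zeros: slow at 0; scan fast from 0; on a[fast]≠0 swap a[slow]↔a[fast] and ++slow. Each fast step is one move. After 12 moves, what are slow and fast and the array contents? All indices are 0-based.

slow=3, fast=12, a=[3, 8, 2, 0, 0, 0, 0, 0, 0, 0, 0, 0, 0, 0, 0, 2, 0]

(s=0,f=0) a[fast]=0 → fast++
(s=0,f=1) a[fast]=0 → fast++
(s=0,f=2) a[fast]=0 → fast++
(s=0,f=3) a[fast]=0 → fast++
(s=0,f=4) a[fast]=3≠0 swap→a[0]=3 → slow++,fast++
(s=1,f=5) a[fast]=8≠0 swap→a[1]=8 → slow++,fast++
(s=2,f=6) a[fast]=0 → fast++
(s=2,f=7) a[fast]=2≠0 swap→a[2]=2 → slow++,fast++
(s=3,f=8) a[fast]=0 → fast++
(s=3,f=9) a[fast]=0 → fast++
(s=3,f=10) a[fast]=0 → fast++
(s=3,f=11) a[fast]=0 → fast++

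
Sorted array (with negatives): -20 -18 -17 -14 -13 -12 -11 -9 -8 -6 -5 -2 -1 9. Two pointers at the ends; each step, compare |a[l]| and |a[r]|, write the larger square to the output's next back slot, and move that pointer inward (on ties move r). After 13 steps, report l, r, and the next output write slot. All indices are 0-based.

l=12, r=12, next write slot=0

l=0 r=13: |-20|>|9| out[13]=400, l++
l=1 r=13: |-18|>|9| out[12]=324, l++
l=2 r=13: |-17|>|9| out[11]=289, l++
l=3 r=13: |-14|>|9| out[10]=196, l++
l=4 r=13: |-13|>|9| out[9]=169, l++
l=5 r=13: |-12|>|9| out[8]=144, l++
l=6 r=13: |-11|>|9| out[7]=121, l++
l=7 r=13: |-9|<=|9| out[6]=81, r--
l=7 r=12: |-9|>|-1| out[5]=81, l++
l=8 r=12: |-8|>|-1| out[4]=64, l++
l=9 r=12: |-6|>|-1| out[3]=36, l++
l=10 r=12: |-5|>|-1| out[2]=25, l++
l=11 r=12: |-2|>|-1| out[1]=4, l++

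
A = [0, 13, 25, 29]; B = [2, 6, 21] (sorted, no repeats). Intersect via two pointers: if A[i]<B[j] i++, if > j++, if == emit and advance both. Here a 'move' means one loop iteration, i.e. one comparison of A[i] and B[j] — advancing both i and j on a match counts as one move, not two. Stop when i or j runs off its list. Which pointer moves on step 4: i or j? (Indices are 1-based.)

i=1 j=1: 0<2, i++
i=2 j=1: 13>2, j++
i=2 j=2: 13>6, j++
i=2 j=3: 13<21, i++

i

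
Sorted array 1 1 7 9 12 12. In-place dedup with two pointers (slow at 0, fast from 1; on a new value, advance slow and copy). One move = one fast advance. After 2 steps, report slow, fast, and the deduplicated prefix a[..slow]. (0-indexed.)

slow=1, fast=3, prefix=[1, 7]

(s=0,f=1) a[fast]=1=a[slow] dup → fast++
(s=0,f=2) a[fast]=7≠a[slow]=1 write a[1]=7 → slow++,fast++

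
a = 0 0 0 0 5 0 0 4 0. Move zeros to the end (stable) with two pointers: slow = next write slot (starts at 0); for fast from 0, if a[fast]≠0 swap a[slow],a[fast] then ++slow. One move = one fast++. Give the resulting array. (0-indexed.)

[5, 4, 0, 0, 0, 0, 0, 0, 0]

slow=0 fast=0: a[fast]=0, fast++
slow=0 fast=1: a[fast]=0, fast++
slow=0 fast=2: a[fast]=0, fast++
slow=0 fast=3: a[fast]=0, fast++
slow=0 fast=4: a[fast]=5≠0 swap→a[0]=5, slow++,fast++
slow=1 fast=5: a[fast]=0, fast++
slow=1 fast=6: a[fast]=0, fast++
slow=1 fast=7: a[fast]=4≠0 swap→a[1]=4, slow++,fast++
slow=2 fast=8: a[fast]=0, fast++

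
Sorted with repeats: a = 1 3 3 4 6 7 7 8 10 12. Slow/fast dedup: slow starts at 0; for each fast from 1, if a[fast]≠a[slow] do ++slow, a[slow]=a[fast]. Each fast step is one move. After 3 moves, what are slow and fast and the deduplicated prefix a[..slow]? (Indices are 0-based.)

(s=0,f=1) a[fast]=3≠a[slow]=1 write a[1]=3 → slow++,fast++
(s=1,f=2) a[fast]=3=a[slow] dup → fast++
(s=1,f=3) a[fast]=4≠a[slow]=3 write a[2]=4 → slow++,fast++

slow=2, fast=4, prefix=[1, 3, 4]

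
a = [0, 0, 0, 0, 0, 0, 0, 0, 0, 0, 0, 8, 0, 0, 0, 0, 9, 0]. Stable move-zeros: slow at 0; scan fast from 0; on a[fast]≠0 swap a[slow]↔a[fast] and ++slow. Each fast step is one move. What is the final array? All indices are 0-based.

[8, 9, 0, 0, 0, 0, 0, 0, 0, 0, 0, 0, 0, 0, 0, 0, 0, 0]

(s=0,f=0) a[fast]=0 → fast++
(s=0,f=1) a[fast]=0 → fast++
(s=0,f=2) a[fast]=0 → fast++
(s=0,f=3) a[fast]=0 → fast++
(s=0,f=4) a[fast]=0 → fast++
(s=0,f=5) a[fast]=0 → fast++
(s=0,f=6) a[fast]=0 → fast++
(s=0,f=7) a[fast]=0 → fast++
(s=0,f=8) a[fast]=0 → fast++
(s=0,f=9) a[fast]=0 → fast++
(s=0,f=10) a[fast]=0 → fast++
(s=0,f=11) a[fast]=8≠0 swap→a[0]=8 → slow++,fast++
(s=1,f=12) a[fast]=0 → fast++
(s=1,f=13) a[fast]=0 → fast++
(s=1,f=14) a[fast]=0 → fast++
(s=1,f=15) a[fast]=0 → fast++
(s=1,f=16) a[fast]=9≠0 swap→a[1]=9 → slow++,fast++
(s=2,f=17) a[fast]=0 → fast++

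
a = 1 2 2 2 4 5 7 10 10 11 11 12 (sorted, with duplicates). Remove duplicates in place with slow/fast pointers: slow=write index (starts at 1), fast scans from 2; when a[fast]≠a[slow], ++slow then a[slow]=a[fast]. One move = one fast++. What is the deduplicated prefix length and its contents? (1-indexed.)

length 8; prefix = [1, 2, 4, 5, 7, 10, 11, 12]

(s=1,f=2) a[fast]=2≠a[slow]=1 write a[2]=2 → slow++,fast++
(s=2,f=3) a[fast]=2=a[slow] dup → fast++
(s=2,f=4) a[fast]=2=a[slow] dup → fast++
(s=2,f=5) a[fast]=4≠a[slow]=2 write a[3]=4 → slow++,fast++
(s=3,f=6) a[fast]=5≠a[slow]=4 write a[4]=5 → slow++,fast++
(s=4,f=7) a[fast]=7≠a[slow]=5 write a[5]=7 → slow++,fast++
(s=5,f=8) a[fast]=10≠a[slow]=7 write a[6]=10 → slow++,fast++
(s=6,f=9) a[fast]=10=a[slow] dup → fast++
(s=6,f=10) a[fast]=11≠a[slow]=10 write a[7]=11 → slow++,fast++
(s=7,f=11) a[fast]=11=a[slow] dup → fast++
(s=7,f=12) a[fast]=12≠a[slow]=11 write a[8]=12 → slow++,fast++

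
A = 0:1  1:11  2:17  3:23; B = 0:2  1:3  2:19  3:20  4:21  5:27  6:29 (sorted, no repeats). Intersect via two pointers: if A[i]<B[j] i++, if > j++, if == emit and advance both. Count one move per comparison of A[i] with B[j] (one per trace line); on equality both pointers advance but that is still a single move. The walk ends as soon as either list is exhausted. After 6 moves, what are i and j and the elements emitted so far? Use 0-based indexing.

[i=0,j=0] 1<2 → i++
[i=1,j=0] 11>2 → j++
[i=1,j=1] 11>3 → j++
[i=1,j=2] 11<19 → i++
[i=2,j=2] 17<19 → i++
[i=3,j=2] 23>19 → j++

i=3, j=3, emitted=[]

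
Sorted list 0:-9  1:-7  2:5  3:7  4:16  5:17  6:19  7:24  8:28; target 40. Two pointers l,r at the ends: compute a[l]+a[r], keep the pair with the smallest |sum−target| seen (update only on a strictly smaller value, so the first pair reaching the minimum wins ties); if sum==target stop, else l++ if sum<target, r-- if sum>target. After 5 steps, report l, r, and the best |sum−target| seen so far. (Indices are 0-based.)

l=0 r=8: -9+28=19 d=21 *, l++
l=1 r=8: -7+28=21 d=19 *, l++
l=2 r=8: 5+28=33 d=7 *, l++
l=3 r=8: 7+28=35 d=5 *, l++
l=4 r=8: 16+28=44 d=4 *, r--

l=4, r=7, best |Δ|=4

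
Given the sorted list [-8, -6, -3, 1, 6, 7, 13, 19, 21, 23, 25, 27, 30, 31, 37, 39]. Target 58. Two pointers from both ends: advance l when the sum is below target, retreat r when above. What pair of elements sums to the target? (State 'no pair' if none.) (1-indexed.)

l=1 r=16: -8+39=31 <58, l++
l=2 r=16: -6+39=33 <58, l++
l=3 r=16: -3+39=36 <58, l++
l=4 r=16: 1+39=40 <58, l++
l=5 r=16: 6+39=45 <58, l++
l=6 r=16: 7+39=46 <58, l++
l=7 r=16: 13+39=52 <58, l++
l=8 r=16: 19+39=58, found

(19, 39)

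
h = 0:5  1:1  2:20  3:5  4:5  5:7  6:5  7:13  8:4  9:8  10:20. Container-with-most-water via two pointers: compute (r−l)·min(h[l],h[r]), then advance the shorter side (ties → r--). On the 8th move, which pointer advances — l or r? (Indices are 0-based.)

r

[0,10] min(5,20)*10=50 best=50 * → l++
[1,10] min(1,20)*9=9 best=50 → l++
[2,10] min(20,20)*8=160 best=160 * → r--
[2,9] min(20,8)*7=56 best=160 → r--
[2,8] min(20,4)*6=24 best=160 → r--
[2,7] min(20,13)*5=65 best=160 → r--
[2,6] min(20,5)*4=20 best=160 → r--
[2,5] min(20,7)*3=21 best=160 → r--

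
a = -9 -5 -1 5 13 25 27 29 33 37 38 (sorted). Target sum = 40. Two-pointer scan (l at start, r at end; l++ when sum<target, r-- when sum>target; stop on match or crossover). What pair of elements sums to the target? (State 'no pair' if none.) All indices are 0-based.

l=0 r=10: -9+38=29 <40, l++
l=1 r=10: -5+38=33 <40, l++
l=2 r=10: -1+38=37 <40, l++
l=3 r=10: 5+38=43 >40, r--
l=3 r=9: 5+37=42 >40, r--
l=3 r=8: 5+33=38 <40, l++
l=4 r=8: 13+33=46 >40, r--
l=4 r=7: 13+29=42 >40, r--
l=4 r=6: 13+27=40, found

(13, 27)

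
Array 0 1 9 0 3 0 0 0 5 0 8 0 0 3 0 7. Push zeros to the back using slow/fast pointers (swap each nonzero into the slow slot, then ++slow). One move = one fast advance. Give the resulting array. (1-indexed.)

[1, 9, 3, 5, 8, 3, 7, 0, 0, 0, 0, 0, 0, 0, 0, 0]

(s=1,f=1) a[fast]=0 → fast++
(s=1,f=2) a[fast]=1≠0 swap→a[1]=1 → slow++,fast++
(s=2,f=3) a[fast]=9≠0 swap→a[2]=9 → slow++,fast++
(s=3,f=4) a[fast]=0 → fast++
(s=3,f=5) a[fast]=3≠0 swap→a[3]=3 → slow++,fast++
(s=4,f=6) a[fast]=0 → fast++
(s=4,f=7) a[fast]=0 → fast++
(s=4,f=8) a[fast]=0 → fast++
(s=4,f=9) a[fast]=5≠0 swap→a[4]=5 → slow++,fast++
(s=5,f=10) a[fast]=0 → fast++
(s=5,f=11) a[fast]=8≠0 swap→a[5]=8 → slow++,fast++
(s=6,f=12) a[fast]=0 → fast++
(s=6,f=13) a[fast]=0 → fast++
(s=6,f=14) a[fast]=3≠0 swap→a[6]=3 → slow++,fast++
(s=7,f=15) a[fast]=0 → fast++
(s=7,f=16) a[fast]=7≠0 swap→a[7]=7 → slow++,fast++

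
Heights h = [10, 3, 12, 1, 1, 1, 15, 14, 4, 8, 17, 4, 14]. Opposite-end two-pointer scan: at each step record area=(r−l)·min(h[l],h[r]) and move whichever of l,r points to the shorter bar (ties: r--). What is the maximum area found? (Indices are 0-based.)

max area = 120

[0,12] min(10,14)*12=120 best=120 * → l++
[1,12] min(3,14)*11=33 best=120 → l++
[2,12] min(12,14)*10=120 best=120 → l++
[3,12] min(1,14)*9=9 best=120 → l++
[4,12] min(1,14)*8=8 best=120 → l++
[5,12] min(1,14)*7=7 best=120 → l++
[6,12] min(15,14)*6=84 best=120 → r--
[6,11] min(15,4)*5=20 best=120 → r--
[6,10] min(15,17)*4=60 best=120 → l++
[7,10] min(14,17)*3=42 best=120 → l++
[8,10] min(4,17)*2=8 best=120 → l++
[9,10] min(8,17)*1=8 best=120 → l++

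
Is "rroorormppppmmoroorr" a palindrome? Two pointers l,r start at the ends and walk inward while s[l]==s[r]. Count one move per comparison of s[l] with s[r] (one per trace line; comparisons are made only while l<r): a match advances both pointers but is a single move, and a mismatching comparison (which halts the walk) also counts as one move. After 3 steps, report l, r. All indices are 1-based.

[1,20] 'r'=='r' → l++,r--
[2,19] 'r'=='r' → l++,r--
[3,18] 'o'=='o' → l++,r--

l=4, r=17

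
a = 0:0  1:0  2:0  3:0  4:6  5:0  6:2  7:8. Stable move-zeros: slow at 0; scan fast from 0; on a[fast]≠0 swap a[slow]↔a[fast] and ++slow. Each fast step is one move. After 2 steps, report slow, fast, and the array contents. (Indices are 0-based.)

(s=0,f=0) a[fast]=0 → fast++
(s=0,f=1) a[fast]=0 → fast++

slow=0, fast=2, a=[0, 0, 0, 0, 6, 0, 2, 8]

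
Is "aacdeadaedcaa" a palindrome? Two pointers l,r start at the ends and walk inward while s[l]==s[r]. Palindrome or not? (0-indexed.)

l=0 r=12: 'a'=='a', l++,r--
l=1 r=11: 'a'=='a', l++,r--
l=2 r=10: 'c'=='c', l++,r--
l=3 r=9: 'd'=='d', l++,r--
l=4 r=8: 'e'=='e', l++,r--
l=5 r=7: 'a'=='a', l++,r--

palindrome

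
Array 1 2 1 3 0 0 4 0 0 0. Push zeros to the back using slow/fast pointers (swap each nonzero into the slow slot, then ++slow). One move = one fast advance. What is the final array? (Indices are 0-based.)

[1, 2, 1, 3, 4, 0, 0, 0, 0, 0]

(s=0,f=0) a[fast]=1≠0 swap→a[0]=1 → slow++,fast++
(s=1,f=1) a[fast]=2≠0 swap→a[1]=2 → slow++,fast++
(s=2,f=2) a[fast]=1≠0 swap→a[2]=1 → slow++,fast++
(s=3,f=3) a[fast]=3≠0 swap→a[3]=3 → slow++,fast++
(s=4,f=4) a[fast]=0 → fast++
(s=4,f=5) a[fast]=0 → fast++
(s=4,f=6) a[fast]=4≠0 swap→a[4]=4 → slow++,fast++
(s=5,f=7) a[fast]=0 → fast++
(s=5,f=8) a[fast]=0 → fast++
(s=5,f=9) a[fast]=0 → fast++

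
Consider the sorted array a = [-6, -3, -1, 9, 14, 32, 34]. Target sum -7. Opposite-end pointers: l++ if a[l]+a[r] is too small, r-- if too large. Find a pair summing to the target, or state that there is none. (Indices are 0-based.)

[0,6] -6+34=28 >-7 → r--
[0,5] -6+32=26 >-7 → r--
[0,4] -6+14=8 >-7 → r--
[0,3] -6+9=3 >-7 → r--
[0,2] -6+-1=-7 → found

(-6, -1)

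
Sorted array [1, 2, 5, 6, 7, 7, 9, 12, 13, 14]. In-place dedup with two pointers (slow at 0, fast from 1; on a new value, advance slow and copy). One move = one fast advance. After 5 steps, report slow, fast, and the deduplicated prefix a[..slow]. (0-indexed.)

(s=0,f=1) a[fast]=2≠a[slow]=1 write a[1]=2 → slow++,fast++
(s=1,f=2) a[fast]=5≠a[slow]=2 write a[2]=5 → slow++,fast++
(s=2,f=3) a[fast]=6≠a[slow]=5 write a[3]=6 → slow++,fast++
(s=3,f=4) a[fast]=7≠a[slow]=6 write a[4]=7 → slow++,fast++
(s=4,f=5) a[fast]=7=a[slow] dup → fast++

slow=4, fast=6, prefix=[1, 2, 5, 6, 7]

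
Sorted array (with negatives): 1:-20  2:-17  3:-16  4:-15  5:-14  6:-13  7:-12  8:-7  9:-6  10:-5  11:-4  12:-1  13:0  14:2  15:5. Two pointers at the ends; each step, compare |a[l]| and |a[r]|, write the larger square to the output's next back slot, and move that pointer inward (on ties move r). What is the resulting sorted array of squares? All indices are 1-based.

l=1 r=15: |-20|>|5| out[15]=400, l++
l=2 r=15: |-17|>|5| out[14]=289, l++
l=3 r=15: |-16|>|5| out[13]=256, l++
l=4 r=15: |-15|>|5| out[12]=225, l++
l=5 r=15: |-14|>|5| out[11]=196, l++
l=6 r=15: |-13|>|5| out[10]=169, l++
l=7 r=15: |-12|>|5| out[9]=144, l++
l=8 r=15: |-7|>|5| out[8]=49, l++
l=9 r=15: |-6|>|5| out[7]=36, l++
l=10 r=15: |-5|<=|5| out[6]=25, r--
l=10 r=14: |-5|>|2| out[5]=25, l++
l=11 r=14: |-4|>|2| out[4]=16, l++
l=12 r=14: |-1|<=|2| out[3]=4, r--
l=12 r=13: |-1|>|0| out[2]=1, l++
l=13 r=13: |0|<=|0| out[1]=0, r--

[0, 1, 4, 16, 25, 25, 36, 49, 144, 169, 196, 225, 256, 289, 400]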